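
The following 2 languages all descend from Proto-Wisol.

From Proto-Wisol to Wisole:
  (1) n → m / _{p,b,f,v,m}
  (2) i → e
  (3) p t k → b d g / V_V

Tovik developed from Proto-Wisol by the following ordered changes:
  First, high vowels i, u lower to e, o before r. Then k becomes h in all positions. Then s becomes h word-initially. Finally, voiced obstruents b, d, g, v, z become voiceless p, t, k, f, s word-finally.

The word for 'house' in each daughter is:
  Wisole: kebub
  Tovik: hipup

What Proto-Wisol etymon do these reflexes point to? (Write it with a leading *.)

Position 3: Wisole has b, Tovik has p. Taking the neighbouring segments as reconstructed: Wisole b could go back to *p or *b; Tovik p can only go back to *p — the one source consistent with every daughter is *p.
Position 5: Wisole has b, Tovik has p. Taking the neighbouring segments as reconstructed: Wisole b can only go back to *b; Tovik p could go back to *p or *b — the one source consistent with every daughter is *b.
Position 1: Wisole has k, Tovik has h. Wisole preserves k here (none of its changes turn any other segment into k), so the proto-segment is *k.
Continuing position by position gives *kipub; check it forward:
Wisole: *kipub
  kipub (rule 1 does not apply)
  kipub → kepub   [vowel merger]
  kepub → kebub   [intervocalic voicing]
  giving Wisole kebub.
Tovik: *kipub > hipub > hipup  (by unconditioned shift, final devoicing)
No other proto-form is consistent with every reflex, so the reconstruction is *kipub.

*kipub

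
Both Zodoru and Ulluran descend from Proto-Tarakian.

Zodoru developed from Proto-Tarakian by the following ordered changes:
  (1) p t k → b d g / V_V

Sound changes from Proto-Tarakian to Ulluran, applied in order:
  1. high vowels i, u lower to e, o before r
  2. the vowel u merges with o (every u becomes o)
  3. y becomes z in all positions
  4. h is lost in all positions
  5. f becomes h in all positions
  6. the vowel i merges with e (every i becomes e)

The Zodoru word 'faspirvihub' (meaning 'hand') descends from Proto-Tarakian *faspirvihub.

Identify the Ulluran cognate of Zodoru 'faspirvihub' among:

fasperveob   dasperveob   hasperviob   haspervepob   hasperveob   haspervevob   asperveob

hasperveob

Ulluran: *faspirvihub > faspervihub > faspervihob > fasperviob > hasperviob > hasperveob  (by pre-rhotic lowering, vowel merger, h-loss, unconditioned shift, vowel merger)
Only 'hasperveob' matches the regular Ulluran development of *faspirvihub.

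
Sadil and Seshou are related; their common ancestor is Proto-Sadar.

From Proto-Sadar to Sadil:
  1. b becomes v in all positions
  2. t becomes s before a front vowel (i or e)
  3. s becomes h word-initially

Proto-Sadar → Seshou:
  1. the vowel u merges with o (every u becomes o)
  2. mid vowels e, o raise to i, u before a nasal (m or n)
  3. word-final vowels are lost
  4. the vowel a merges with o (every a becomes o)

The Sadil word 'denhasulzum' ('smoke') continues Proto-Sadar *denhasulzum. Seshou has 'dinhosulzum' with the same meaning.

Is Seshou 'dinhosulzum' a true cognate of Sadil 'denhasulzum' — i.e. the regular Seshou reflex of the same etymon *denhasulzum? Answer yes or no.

Derive the expected Seshou reflex of *denhasulzum:
Seshou: start from *denhasulzum.
  rule 1 (vowel merger): denhasulzum → denhasolzom
  rule 2 (pre-nasal raising): denhasolzom → dinhasolzum
  rule 3: no change — dinhasolzum
  rule 4 (vowel merger): dinhasolzum → dinhosolzum
  ⇒ Seshou dinhosolzum
The regular Seshou reflex would be 'dinhosolzum', but the attested form is 'dinhosulzum'. The correspondence is irregular, so they are not cognates (the Seshou form has a different source).

no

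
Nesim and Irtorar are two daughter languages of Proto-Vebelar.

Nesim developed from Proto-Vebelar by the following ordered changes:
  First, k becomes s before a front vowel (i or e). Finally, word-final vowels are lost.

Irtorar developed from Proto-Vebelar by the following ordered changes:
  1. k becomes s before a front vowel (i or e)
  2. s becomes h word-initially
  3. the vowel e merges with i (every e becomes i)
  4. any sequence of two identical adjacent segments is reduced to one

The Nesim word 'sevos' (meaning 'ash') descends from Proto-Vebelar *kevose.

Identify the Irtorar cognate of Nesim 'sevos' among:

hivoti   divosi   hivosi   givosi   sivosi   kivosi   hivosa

hivosi

Irtorar: *kevose > sevose > hevose > hivosi  (by palatalisation, debuccalisation, vowel merger)
Only 'hivosi' matches the regular Irtorar development of *kevose.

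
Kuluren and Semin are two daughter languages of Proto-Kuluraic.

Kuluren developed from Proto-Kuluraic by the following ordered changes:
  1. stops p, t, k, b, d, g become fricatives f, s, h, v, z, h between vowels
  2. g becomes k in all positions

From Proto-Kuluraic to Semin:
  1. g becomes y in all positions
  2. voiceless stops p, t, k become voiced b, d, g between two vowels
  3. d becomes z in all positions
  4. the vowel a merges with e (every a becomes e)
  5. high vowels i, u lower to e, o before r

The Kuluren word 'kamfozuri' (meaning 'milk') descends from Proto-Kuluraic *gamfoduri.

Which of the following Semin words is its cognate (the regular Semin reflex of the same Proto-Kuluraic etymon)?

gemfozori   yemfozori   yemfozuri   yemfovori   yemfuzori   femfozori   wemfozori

yemfozori

Semin: start from *gamfoduri.
  rule 1 (unconditioned shift): gamfoduri → yamfoduri
  rule 2: no change — yamfoduri
  rule 3 (unconditioned shift): yamfoduri → yamfozuri
  rule 4 (vowel merger): yamfozuri → yemfozuri
  rule 5 (pre-rhotic lowering): yemfozuri → yemfozori
  ⇒ Semin yemfozori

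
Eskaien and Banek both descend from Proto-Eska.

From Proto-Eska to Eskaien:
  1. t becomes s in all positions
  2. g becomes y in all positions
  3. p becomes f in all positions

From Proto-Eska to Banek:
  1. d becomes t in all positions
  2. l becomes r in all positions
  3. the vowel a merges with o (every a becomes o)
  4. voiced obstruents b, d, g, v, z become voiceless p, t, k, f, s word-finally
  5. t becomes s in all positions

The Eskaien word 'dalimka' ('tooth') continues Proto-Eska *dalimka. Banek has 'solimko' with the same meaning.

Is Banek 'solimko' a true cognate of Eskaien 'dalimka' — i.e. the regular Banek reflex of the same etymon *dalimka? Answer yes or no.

Derive the expected Banek reflex of *dalimka:
Banek: *dalimka > talimka > tarimka > torimko > sorimko  (by unconditioned shift, unconditioned shift, vowel merger, unconditioned shift)
The regular Banek reflex would be 'sorimko', but the attested form is 'solimko'. The correspondence is irregular, so they are not cognates (the Banek form has a different source).

no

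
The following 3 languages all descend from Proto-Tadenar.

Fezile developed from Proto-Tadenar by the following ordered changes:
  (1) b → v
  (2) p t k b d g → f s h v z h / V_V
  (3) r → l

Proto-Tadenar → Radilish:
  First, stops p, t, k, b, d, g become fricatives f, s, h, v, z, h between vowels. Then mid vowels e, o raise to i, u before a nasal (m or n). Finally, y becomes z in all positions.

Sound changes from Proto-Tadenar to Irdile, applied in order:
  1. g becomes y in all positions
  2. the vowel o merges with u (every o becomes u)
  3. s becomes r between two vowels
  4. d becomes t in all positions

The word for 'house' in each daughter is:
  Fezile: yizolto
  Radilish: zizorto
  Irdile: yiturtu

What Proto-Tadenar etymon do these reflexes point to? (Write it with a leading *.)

*yidorto

Position 4: Fezile has o, Radilish has o, Irdile has u. Fezile preserves o here (none of its changes turn any other segment into o), so the proto-segment is *o.
Position 5: Fezile has l, Radilish has r, Irdile has r. Radilish preserves r here (none of its changes turn any other segment into r), so the proto-segment is *r.
Position 7: Fezile has o, Radilish has o, Irdile has u. Fezile preserves o here (none of its changes turn any other segment into o), so the proto-segment is *o.
This points to *yidorto. Verify forward in each daughter:
Fezile: start from *yidorto.
  rule 1: no change — yidorto
  rule 2 (intervocalic lenition): yidorto → yizorto
  rule 3 (unconditioned shift): yizorto → yizolto
  ⇒ Fezile yizolto
Radilish: *yidorto
  yidorto → yizorto   [intervocalic lenition]
  yizorto (rule 2 does not apply)
  yizorto → zizorto   [unconditioned shift]
  giving Radilish zizorto.
Irdile: start from *yidorto.
  rule 1: no change — yidorto
  rule 2 (vowel merger): yidorto → yidurtu
  rule 3: no change — yidurtu
  rule 4 (unconditioned shift): yidurtu → yiturtu
  ⇒ Irdile yiturtu
No other proto-form is consistent with every reflex, so the reconstruction is *yidorto.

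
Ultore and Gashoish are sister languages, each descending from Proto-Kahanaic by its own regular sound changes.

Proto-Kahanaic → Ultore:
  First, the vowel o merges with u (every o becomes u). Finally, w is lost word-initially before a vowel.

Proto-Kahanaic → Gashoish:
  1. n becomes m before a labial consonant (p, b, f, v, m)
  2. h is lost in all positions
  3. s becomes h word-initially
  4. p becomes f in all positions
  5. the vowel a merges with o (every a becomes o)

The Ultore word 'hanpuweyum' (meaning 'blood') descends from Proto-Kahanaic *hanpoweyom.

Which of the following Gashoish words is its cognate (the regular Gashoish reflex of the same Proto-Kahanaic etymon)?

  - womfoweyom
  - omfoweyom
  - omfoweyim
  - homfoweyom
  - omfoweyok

omfoweyom

Gashoish: *hanpoweyom > hampoweyom > ampoweyom > amfoweyom > omfoweyom  (by nasal place assimilation, h-loss, unconditioned shift, vowel merger)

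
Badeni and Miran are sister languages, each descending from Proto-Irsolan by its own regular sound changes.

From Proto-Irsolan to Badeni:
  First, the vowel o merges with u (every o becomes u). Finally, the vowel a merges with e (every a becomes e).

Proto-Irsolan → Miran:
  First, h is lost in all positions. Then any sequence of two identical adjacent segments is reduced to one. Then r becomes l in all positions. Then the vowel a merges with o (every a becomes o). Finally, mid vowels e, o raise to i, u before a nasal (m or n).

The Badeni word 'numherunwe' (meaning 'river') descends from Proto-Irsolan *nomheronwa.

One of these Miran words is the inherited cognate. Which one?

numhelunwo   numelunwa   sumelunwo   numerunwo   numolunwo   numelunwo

Miran: *nomheronwa > nomeronwa > nomelonwa > nomelonwo > numelunwo  (by h-loss, unconditioned shift, vowel merger, pre-nasal raising)

numelunwo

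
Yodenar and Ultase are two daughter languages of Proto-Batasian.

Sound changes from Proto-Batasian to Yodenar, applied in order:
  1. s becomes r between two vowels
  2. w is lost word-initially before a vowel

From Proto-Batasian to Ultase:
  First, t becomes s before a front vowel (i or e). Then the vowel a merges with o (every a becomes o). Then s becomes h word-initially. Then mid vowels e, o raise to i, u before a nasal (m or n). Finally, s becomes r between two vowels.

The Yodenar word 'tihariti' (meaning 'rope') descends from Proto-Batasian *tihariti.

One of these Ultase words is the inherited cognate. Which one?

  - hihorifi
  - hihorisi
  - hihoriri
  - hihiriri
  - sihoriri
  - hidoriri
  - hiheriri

hihoriri

Ultase: *tihariti > siharisi > sihorisi > hihorisi > hihoriri  (by palatalisation, vowel merger, debuccalisation, rhotacism)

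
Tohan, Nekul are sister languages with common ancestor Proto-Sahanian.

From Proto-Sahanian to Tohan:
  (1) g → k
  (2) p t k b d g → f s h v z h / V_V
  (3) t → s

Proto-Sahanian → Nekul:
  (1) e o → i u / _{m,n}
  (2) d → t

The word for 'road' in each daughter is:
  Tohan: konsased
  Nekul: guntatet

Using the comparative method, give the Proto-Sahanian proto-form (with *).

*gontated

Position 6: Tohan has s, Nekul has t. Taking the neighbouring segments as reconstructed: Tohan s could go back to *t or *s; Nekul t could go back to *t or *d — the one source consistent with every daughter is *t.
Position 2: Tohan has o, Nekul has u. Tohan preserves o here (none of its changes turn any other segment into o), so the proto-segment is *o.
Verify the candidate proto-form against each daughter:
Tohan: start from *gontated.
  rule 1 (unconditioned shift): gontated → kontated
  rule 2 (intervocalic lenition): kontated → kontased
  rule 3 (unconditioned shift): kontased → konsased
  ⇒ Tohan konsased
Nekul: *gontated
  gontated → guntated   [pre-nasal raising]
  guntated → guntatet   [unconditioned shift]
  giving Nekul guntatet.
Only *gontated yields all of Tohan konsased, Nekul guntatet.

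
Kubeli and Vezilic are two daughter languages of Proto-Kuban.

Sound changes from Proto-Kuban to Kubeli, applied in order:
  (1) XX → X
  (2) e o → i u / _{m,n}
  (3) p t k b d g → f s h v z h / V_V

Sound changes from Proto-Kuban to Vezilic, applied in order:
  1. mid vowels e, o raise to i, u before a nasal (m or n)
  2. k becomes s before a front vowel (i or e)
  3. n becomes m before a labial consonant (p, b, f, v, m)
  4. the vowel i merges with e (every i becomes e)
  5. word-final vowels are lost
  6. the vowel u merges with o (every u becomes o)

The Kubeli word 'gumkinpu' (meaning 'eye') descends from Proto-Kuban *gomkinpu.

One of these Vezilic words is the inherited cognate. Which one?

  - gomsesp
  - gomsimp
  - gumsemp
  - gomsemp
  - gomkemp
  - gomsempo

gomsemp

Vezilic: *gomkinpu
  gomkinpu → gumkinpu   [pre-nasal raising]
  gumkinpu → gumsinpu   [palatalisation]
  gumsinpu → gumsimpu   [nasal place assimilation]
  gumsimpu → gumsempu   [vowel merger]
  gumsempu → gumsemp   [apocope]
  gumsemp → gomsemp   [vowel merger]
  giving Vezilic gomsemp.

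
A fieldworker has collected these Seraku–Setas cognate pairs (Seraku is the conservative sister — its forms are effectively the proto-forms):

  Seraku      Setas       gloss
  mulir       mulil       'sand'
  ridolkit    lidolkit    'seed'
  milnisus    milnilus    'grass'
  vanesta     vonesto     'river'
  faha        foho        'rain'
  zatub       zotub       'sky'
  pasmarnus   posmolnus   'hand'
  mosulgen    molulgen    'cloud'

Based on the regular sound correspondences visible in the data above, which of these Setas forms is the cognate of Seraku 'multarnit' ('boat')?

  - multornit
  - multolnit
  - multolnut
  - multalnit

multolnit

pasmarnus ~ posmolnus — Seraku a corresponds to Setas o after a consonant, before r.
pasmarnus ~ posmolnus — Seraku r corresponds to Setas l after a vowel, before a nasal.
Applying these to Seraku 'multarnit':
  multarnit → multornit   (a→o after a consonant, before r)
  multornit → multolnit   (r→l after a vowel, before a nasal)
So the Setas cognate is 'multolnit'.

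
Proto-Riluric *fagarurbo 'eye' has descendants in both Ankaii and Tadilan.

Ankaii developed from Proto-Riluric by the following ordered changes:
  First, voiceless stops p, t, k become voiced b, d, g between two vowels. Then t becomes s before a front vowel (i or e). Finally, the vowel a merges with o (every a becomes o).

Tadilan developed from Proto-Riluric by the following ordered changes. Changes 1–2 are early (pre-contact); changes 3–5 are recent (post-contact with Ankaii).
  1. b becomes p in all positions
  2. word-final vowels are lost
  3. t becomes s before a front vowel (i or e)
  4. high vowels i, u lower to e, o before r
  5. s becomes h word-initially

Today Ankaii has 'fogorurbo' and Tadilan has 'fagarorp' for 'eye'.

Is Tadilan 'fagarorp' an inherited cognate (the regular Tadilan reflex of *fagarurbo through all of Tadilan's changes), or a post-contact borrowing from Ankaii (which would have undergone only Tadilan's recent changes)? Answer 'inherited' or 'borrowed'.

If inherited, *fagarurbo would pass through all of Tadilan's changes:
Tadilan: *fagarurbo > fagarurpo > fagarurp > fagarorp  (by unconditioned shift, apocope, pre-rhotic lowering)
If borrowed from Ankaii 'fogorurbo' after the early changes, it would undergo only the recent ones:
  rule 3 (palatalisation): no change (fogorurbo)
  rule 4 (pre-rhotic lowering): fogorurbo → fogororbo
  rule 5 (debuccalisation): no change (fogororbo)
  ⇒ as a loan: fogororbo
Tadilan 'fagarorp' matches the inherited outcome exactly, so it is an inherited cognate, not a loan.

inherited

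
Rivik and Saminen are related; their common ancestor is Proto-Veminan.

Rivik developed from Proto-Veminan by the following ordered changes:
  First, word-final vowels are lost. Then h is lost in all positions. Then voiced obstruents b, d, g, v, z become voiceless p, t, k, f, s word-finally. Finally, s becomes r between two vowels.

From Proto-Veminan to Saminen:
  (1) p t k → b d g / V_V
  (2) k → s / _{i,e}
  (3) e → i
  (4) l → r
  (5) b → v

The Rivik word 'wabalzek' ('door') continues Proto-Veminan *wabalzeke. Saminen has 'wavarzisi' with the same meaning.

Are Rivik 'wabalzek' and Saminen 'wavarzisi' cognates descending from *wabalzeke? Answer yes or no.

Derive the expected Saminen reflex of *wabalzeke:
Saminen: *wabalzeke > wabalzege > wabalzigi > wabarzigi > wavarzigi  (by intervocalic voicing, vowel merger, unconditioned shift, unconditioned shift)
The regular Saminen reflex would be 'wavarzigi', but the attested form is 'wavarzisi'. The correspondence is irregular, so they are not cognates (the Saminen form has a different source).

no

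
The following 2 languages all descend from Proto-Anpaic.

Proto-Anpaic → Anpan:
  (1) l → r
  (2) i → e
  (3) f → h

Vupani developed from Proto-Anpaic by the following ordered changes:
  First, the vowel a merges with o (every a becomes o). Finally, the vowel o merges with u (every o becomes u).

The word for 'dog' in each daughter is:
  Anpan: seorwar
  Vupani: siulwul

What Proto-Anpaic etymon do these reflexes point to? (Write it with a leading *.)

*siolwal

Position 7: Anpan has r, Vupani has l. Vupani preserves l here (none of its changes turn any other segment into l), so the proto-segment is *l.
Position 3: Anpan has o, Vupani has u. Anpan preserves o here (none of its changes turn any other segment into o), so the proto-segment is *o.
Position 6: Anpan has a, Vupani has u. Anpan preserves a here (none of its changes turn any other segment into a), so the proto-segment is *a.
This points to *siolwal. Verify forward in each daughter:
Anpan: *siolwal
  siolwal → siorwar   [unconditioned shift]
  siorwar → seorwar   [vowel merger]
  seorwar (rule 3 does not apply)
  giving Anpan seorwar.
Vupani: start from *siolwal.
  rule 1 (vowel merger): siolwal → siolwol
  rule 2 (vowel merger): siolwol → siulwul
  ⇒ Vupani siulwul
No other proto-form is consistent with every reflex, so the reconstruction is *siolwal.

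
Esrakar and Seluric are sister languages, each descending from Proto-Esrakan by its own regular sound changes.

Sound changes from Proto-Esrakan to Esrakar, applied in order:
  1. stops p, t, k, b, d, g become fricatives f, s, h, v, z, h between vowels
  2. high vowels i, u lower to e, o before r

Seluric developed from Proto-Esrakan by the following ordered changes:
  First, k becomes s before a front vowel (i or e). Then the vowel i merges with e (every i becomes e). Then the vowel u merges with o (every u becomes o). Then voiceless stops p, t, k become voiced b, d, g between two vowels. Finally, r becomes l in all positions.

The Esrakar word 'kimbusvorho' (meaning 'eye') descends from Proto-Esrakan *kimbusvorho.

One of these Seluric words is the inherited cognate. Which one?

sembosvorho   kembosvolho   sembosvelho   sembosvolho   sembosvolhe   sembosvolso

Seluric: start from *kimbusvorho.
  rule 1 (palatalisation): kimbusvorho → simbusvorho
  rule 2 (vowel merger): simbusvorho → sembusvorho
  rule 3 (vowel merger): sembusvorho → sembosvorho
  rule 4: no change — sembosvorho
  rule 5 (unconditioned shift): sembosvorho → sembosvolho
  ⇒ Seluric sembosvolho
Only 'sembosvolho' matches the regular Seluric development of *kimbusvorho.

sembosvolho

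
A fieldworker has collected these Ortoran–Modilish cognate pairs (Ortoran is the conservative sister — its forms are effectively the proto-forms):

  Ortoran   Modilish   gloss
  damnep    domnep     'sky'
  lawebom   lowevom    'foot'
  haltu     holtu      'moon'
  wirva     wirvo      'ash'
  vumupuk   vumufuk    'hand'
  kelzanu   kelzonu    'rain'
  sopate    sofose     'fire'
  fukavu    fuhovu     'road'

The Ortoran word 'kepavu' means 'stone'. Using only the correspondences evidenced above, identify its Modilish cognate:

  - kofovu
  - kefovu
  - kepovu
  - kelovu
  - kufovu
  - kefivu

kefovu

sopate ~ sofose — Ortoran p corresponds to Modilish f between vowels (before a back vowel).
fukavu ~ fuhovu — Ortoran a corresponds to Modilish o after a consonant, before a labial obstruent.
Applying these to Ortoran 'kepavu':
  kepavu → kefavu   (p→f between vowels (before a back vowel))
  kefavu → kefovu   (a→o after a consonant, before a labial obstruent)
So the Modilish cognate is 'kefovu'.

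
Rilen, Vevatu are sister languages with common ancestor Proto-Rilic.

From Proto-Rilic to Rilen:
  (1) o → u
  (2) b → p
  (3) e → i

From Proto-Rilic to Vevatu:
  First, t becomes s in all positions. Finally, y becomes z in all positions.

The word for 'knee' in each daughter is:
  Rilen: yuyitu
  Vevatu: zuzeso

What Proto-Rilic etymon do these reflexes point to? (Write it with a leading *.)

Position 5: Rilen has t, Vevatu has s. Rilen preserves t here (none of its changes turn any other segment into t), so the proto-segment is *t.
Position 3: Rilen has y, Vevatu has z. Rilen preserves y here (none of its changes turn any other segment into y), so the proto-segment is *y.
Position 4: Rilen has i, Vevatu has e. Vevatu preserves e here (none of its changes turn any other segment into e), so the proto-segment is *e.
Verify the candidate proto-form against each daughter:
Rilen: *yuyeto > yuyetu > yuyitu  (by vowel merger, vowel merger)
Vevatu: start from *yuyeto.
  rule 1 (unconditioned shift): yuyeto → yuyeso
  rule 2 (unconditioned shift): yuyeso → zuzeso
  ⇒ Vevatu zuzeso
Only *yuyeto yields all of Rilen yuyitu, Vevatu zuzeso.

*yuyeto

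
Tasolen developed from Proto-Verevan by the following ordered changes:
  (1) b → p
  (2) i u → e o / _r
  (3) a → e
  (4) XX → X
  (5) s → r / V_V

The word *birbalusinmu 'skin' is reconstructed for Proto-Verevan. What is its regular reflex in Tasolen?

Tasolen: *birbalusinmu > pirpalusinmu > perpalusinmu > perpelusinmu > perpelurinmu  (by unconditioned shift, pre-rhotic lowering, vowel merger, rhotacism)

perpelurinmu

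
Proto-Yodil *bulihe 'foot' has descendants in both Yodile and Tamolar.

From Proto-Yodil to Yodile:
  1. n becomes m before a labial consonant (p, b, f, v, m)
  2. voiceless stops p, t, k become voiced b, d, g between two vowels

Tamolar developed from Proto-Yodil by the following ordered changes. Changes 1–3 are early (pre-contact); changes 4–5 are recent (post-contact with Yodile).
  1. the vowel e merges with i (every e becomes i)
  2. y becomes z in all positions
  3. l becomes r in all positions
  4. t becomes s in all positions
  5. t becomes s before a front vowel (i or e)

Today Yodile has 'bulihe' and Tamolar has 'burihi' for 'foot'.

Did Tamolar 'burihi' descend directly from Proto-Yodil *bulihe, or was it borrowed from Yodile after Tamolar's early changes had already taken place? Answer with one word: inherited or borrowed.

inherited

If inherited, *bulihe would pass through all of Tamolar's changes:
Tamolar: *bulihe > bulihi > burihi  (by vowel merger, unconditioned shift)
If borrowed from Yodile 'bulihe' after the early changes, it would undergo only the recent ones:
  rule 4 (unconditioned shift): no change (bulihe)
  rule 5 (palatalisation): no change (bulihe)
  ⇒ as a loan: bulihe
Tamolar 'burihi' matches the inherited outcome exactly, so it is an inherited cognate, not a loan.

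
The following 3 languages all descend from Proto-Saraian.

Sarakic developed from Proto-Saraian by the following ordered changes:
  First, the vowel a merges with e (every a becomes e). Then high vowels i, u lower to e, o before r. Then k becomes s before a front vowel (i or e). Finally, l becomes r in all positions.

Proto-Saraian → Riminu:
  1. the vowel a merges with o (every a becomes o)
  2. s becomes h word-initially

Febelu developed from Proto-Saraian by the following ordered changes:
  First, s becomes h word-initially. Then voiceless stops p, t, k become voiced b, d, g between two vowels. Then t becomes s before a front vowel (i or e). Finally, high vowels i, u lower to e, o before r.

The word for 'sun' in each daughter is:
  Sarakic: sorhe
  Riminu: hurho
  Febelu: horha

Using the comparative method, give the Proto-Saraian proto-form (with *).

Position 2: Sarakic has o, Riminu has u, Febelu has o. Riminu preserves u here (none of its changes turn any other segment into u), so the proto-segment is *u.
Position 5: Sarakic has e, Riminu has o, Febelu has a. Febelu preserves a here (none of its changes turn any other segment into a), so the proto-segment is *a.
Position 1: Sarakic has s, Riminu has h, Febelu has h. Taking the neighbouring segments as reconstructed: Sarakic s can only go back to *s; Riminu h could go back to *s or *h; Febelu h could go back to *s or *h — the one source consistent with every daughter is *s.
The remaining positions agree across the daughters. Check the candidate against every language:
Sarakic: *surha
  surha → surhe   [vowel merger]
  surhe → sorhe   [pre-rhotic lowering]
  sorhe (rule 3 does not apply)
  sorhe (rule 4 does not apply)
  giving Sarakic sorhe.
Riminu: *surha > surho > hurho  (by vowel merger, debuccalisation)
Febelu: start from *surha.
  rule 1 (debuccalisation): surha → hurha
  rule 2: no change — hurha
  rule 3: no change — hurha
  rule 4 (pre-rhotic lowering): hurha → horha
  ⇒ Febelu horha
Only *surha yields all of Sarakic sorhe, Riminu hurho, Febelu horha.

*surha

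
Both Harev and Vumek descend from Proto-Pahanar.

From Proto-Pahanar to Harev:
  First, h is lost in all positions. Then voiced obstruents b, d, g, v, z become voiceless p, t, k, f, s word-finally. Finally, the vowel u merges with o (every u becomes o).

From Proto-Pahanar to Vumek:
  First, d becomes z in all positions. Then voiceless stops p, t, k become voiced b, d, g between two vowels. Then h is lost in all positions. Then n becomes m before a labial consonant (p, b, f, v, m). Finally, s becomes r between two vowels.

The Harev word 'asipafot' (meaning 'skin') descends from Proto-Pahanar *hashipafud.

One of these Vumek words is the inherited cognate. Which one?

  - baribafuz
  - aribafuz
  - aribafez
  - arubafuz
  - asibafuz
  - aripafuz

Vumek: start from *hashipafud.
  rule 1 (unconditioned shift): hashipafud → hashipafuz
  rule 2 (intervocalic voicing): hashipafuz → hashibafuz
  rule 3 (h-loss): hashibafuz → asibafuz
  rule 4: no change — asibafuz
  rule 5 (rhotacism): asibafuz → aribafuz
  ⇒ Vumek aribafuz
Among the options, 'aribafuz' alone shows every Vumek change applied in order.

aribafuz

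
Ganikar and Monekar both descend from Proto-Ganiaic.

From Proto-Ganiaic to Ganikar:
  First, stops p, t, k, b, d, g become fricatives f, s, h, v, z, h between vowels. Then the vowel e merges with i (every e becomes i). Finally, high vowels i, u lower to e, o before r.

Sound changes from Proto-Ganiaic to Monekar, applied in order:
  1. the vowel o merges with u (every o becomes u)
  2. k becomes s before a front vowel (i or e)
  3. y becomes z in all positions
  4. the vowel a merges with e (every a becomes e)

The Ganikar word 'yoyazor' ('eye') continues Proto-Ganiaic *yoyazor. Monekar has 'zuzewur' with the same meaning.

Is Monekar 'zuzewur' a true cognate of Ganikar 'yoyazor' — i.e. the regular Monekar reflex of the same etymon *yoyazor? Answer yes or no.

no

Derive the expected Monekar reflex of *yoyazor:
Monekar: *yoyazor
  yoyazor → yuyazur   [vowel merger]
  yuyazur (rule 2 does not apply)
  yuyazur → zuzazur   [unconditioned shift]
  zuzazur → zuzezur   [vowel merger]
  giving Monekar zuzezur.
The regular Monekar reflex would be 'zuzezur', but the attested form is 'zuzewur'. The correspondence is irregular, so they are not cognates (the Monekar form has a different source).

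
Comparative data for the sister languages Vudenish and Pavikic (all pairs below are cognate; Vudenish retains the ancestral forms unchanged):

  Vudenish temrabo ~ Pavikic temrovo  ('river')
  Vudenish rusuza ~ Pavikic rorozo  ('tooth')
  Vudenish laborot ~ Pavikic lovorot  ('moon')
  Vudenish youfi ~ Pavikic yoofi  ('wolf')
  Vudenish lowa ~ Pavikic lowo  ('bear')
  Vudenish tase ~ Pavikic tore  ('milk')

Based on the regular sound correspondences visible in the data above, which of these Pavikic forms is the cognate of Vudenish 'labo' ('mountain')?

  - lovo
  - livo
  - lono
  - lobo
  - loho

lovo

temrabo ~ temrovo, laborot ~ lovorot — Vudenish a corresponds to Pavikic o after a consonant, before a labial obstruent.
temrabo ~ temrovo, laborot ~ lovorot — Vudenish b corresponds to Pavikic v between vowels (before a back vowel).
Applying these to Vudenish 'labo':
  labo → lobo   (a→o after a consonant, before a labial obstruent)
  lobo → lovo   (b→v between vowels (before a back vowel))
So the Pavikic cognate is 'lovo'.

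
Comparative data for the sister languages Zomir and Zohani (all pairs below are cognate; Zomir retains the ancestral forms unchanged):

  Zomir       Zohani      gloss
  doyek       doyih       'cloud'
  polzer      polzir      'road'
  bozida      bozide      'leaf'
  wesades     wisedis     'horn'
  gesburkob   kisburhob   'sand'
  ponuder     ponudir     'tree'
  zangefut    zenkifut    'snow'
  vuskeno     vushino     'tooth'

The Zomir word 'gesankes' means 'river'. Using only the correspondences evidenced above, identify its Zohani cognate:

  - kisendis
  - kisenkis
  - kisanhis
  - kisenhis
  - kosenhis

kisenhis

gesburkob ~ kisburhob — Zomir g corresponds to Zohani k word-initially before a front vowel.
doyek ~ doyih, wesades ~ wisedis — Zomir e corresponds to Zohani i after a consonant, before a consonant other than r, m, n, p, b, f, v.
zangefut ~ zenkifut — Zomir a corresponds to Zohani e after a consonant, before a nasal.
vuskeno ~ vushino — Zomir k corresponds to Zohani h after a consonant, before a front vowel.
Applying these to Zomir 'gesankes':
  gesankes → kesankes   (g→k word-initially before a front vowel)
  kesankes → kisankes   (e→i after a consonant, before a consonant other than r, m, n, p, b, f, v)
  kisankes → kisenkes   (a→e after a consonant, before a nasal)
  kisenkes → kisenhes   (k→h after a consonant, before a front vowel)
  kisenhes → kisenhis   (e→i after a consonant, before a consonant other than r, m, n, p, b, f, v)
So the Zohani cognate is 'kisenhis'.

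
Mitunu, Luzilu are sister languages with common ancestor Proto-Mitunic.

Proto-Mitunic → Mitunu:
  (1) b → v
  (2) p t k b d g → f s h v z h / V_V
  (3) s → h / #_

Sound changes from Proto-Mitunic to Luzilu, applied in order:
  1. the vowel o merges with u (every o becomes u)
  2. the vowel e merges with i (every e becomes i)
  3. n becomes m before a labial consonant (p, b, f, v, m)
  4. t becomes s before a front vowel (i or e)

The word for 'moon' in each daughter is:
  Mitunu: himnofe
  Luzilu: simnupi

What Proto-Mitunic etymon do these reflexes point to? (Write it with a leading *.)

*simnope

Position 6: Mitunu has f, Luzilu has p. Luzilu preserves p here (none of its changes turn any other segment into p), so the proto-segment is *p.
Position 7: Mitunu has e, Luzilu has i. Mitunu preserves e here (none of its changes turn any other segment into e), so the proto-segment is *e.
Continuing position by position gives *simnope; check it forward:
Mitunu: start from *simnope.
  rule 1: no change — simnope
  rule 2 (intervocalic lenition): simnope → simnofe
  rule 3 (debuccalisation): simnofe → himnofe
  ⇒ Mitunu himnofe
Luzilu: *simnope
  simnope → simnupe   [vowel merger]
  simnupe → simnupi   [vowel merger]
  simnupi (rule 3 does not apply)
  simnupi (rule 4 does not apply)
  giving Luzilu simnupi.
No other proto-form is consistent with every reflex, so the reconstruction is *simnope.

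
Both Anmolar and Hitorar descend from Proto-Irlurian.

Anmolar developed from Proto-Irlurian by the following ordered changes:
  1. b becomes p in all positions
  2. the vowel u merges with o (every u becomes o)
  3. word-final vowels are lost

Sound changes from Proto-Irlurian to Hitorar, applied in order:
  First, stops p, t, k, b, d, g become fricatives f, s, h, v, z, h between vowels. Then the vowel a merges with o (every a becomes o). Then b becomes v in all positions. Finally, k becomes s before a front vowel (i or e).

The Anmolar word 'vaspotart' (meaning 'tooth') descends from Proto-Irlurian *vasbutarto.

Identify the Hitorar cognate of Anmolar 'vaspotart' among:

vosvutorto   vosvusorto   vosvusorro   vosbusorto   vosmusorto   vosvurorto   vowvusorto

Hitorar: *vasbutarto
  vasbutarto → vasbusarto   [intervocalic lenition]
  vasbusarto → vosbusorto   [vowel merger]
  vosbusorto → vosvusorto   [unconditioned shift]
  vosvusorto (rule 4 does not apply)
  giving Hitorar vosvusorto.
Among the options, 'vosvusorto' alone shows every Hitorar change applied in order.

vosvusorto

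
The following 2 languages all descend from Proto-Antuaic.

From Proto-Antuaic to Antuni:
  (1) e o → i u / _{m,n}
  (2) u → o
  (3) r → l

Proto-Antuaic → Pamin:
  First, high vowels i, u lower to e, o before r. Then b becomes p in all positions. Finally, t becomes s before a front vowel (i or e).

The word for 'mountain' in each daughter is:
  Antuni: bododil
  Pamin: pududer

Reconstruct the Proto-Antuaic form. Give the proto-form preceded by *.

Position 6: Antuni has i, Pamin has e. Taking the neighbouring segments as reconstructed: Antuni i can only go back to *i; Pamin e could go back to *e or *i — the one source consistent with every daughter is *i.
Position 7: Antuni has l, Pamin has r. Pamin preserves r here (none of its changes turn any other segment into r), so the proto-segment is *r.
Position 2: Antuni has o, Pamin has u. Pamin preserves u here (none of its changes turn any other segment into u), so the proto-segment is *u.
Continuing position by position gives *bududir; check it forward:
Antuni: *bududir > bododir > bododil  (by vowel merger, unconditioned shift)
Pamin: *bududir
  bududir → bududer   [pre-rhotic lowering]
  bududer → pududer   [unconditioned shift]
  pududer (rule 3 does not apply)
  giving Pamin pududer.
No other proto-form is consistent with every reflex, so the reconstruction is *bududir.

*bududir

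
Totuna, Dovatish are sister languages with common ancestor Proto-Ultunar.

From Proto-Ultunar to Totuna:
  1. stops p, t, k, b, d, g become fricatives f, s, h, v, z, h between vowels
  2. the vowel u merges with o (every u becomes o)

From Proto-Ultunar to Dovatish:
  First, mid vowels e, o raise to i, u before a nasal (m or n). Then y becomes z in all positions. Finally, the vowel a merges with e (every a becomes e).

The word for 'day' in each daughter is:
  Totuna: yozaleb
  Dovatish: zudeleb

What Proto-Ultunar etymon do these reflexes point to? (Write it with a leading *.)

Position 1: Totuna has y, Dovatish has z. Totuna preserves y here (none of its changes turn any other segment into y), so the proto-segment is *y.
Position 4: Totuna has a, Dovatish has e. Totuna preserves a here (none of its changes turn any other segment into a), so the proto-segment is *a.
Position 2: Totuna has o, Dovatish has u. Taking the neighbouring segments as reconstructed: Totuna o could go back to *o or *u; Dovatish u can only go back to *u — the one source consistent with every daughter is *u.
Verify the candidate proto-form against each daughter:
Totuna: start from *yudaleb.
  rule 1 (intervocalic lenition): yudaleb → yuzaleb
  rule 2 (vowel merger): yuzaleb → yozaleb
  ⇒ Totuna yozaleb
Dovatish: *yudaleb > zudaleb > zudeleb  (by unconditioned shift, vowel merger)
Only *yudaleb yields all of Totuna yozaleb, Dovatish zudeleb.

*yudaleb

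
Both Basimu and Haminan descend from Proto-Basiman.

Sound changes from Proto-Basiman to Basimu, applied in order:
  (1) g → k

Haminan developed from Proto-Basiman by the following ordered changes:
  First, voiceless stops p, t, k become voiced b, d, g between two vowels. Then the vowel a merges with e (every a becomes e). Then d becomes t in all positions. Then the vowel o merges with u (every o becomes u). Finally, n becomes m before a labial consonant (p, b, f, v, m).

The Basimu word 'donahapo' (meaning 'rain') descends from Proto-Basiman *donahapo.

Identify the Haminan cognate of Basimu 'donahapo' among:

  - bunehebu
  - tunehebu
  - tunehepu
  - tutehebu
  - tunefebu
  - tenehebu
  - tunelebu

Haminan: start from *donahapo.
  rule 1 (intervocalic voicing): donahapo → donahabo
  rule 2 (vowel merger): donahabo → donehebo
  rule 3 (unconditioned shift): donehebo → tonehebo
  rule 4 (vowel merger): tonehebo → tunehebu
  rule 5: no change — tunehebu
  ⇒ Haminan tunehebu
The other candidates each miss or misapply at least one Haminan change.

tunehebu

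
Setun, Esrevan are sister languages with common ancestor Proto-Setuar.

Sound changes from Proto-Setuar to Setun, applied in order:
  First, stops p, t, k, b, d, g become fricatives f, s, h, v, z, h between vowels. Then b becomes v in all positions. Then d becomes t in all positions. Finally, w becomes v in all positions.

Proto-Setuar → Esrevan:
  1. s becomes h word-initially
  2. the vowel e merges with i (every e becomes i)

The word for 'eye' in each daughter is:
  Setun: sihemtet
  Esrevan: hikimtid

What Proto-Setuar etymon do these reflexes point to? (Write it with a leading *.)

Position 1: Setun has s, Esrevan has h. Taking the neighbouring segments as reconstructed: Setun s can only go back to *s; Esrevan h could go back to *s or *h — the one source consistent with every daughter is *s.
Position 8: Setun has t, Esrevan has d. Esrevan preserves d here (none of its changes turn any other segment into d), so the proto-segment is *d.
Verify the candidate proto-form against each daughter:
Setun: start from *sikemted.
  rule 1 (intervocalic lenition): sikemted → sihemted
  rule 2: no change — sihemted
  rule 3 (unconditioned shift): sihemted → sihemtet
  rule 4: no change — sihemtet
  ⇒ Setun sihemtet
Esrevan: *sikemted > hikemted > hikimtid  (by debuccalisation, vowel merger)
Only *sikemted yields all of Setun sihemtet, Esrevan hikimtid.

*sikemted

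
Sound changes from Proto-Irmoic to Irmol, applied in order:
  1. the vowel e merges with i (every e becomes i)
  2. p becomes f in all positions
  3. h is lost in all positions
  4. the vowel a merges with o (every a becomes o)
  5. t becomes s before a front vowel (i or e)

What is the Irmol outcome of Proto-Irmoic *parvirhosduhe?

Irmol: *parvirhosduhe
  parvirhosduhe → parvirhosduhi   [vowel merger]
  parvirhosduhi → farvirhosduhi   [unconditioned shift]
  farvirhosduhi → farvirosdui   [h-loss]
  farvirosdui → forvirosdui   [vowel merger]
  forvirosdui (rule 5 does not apply)
  giving Irmol forvirosdui.

forvirosdui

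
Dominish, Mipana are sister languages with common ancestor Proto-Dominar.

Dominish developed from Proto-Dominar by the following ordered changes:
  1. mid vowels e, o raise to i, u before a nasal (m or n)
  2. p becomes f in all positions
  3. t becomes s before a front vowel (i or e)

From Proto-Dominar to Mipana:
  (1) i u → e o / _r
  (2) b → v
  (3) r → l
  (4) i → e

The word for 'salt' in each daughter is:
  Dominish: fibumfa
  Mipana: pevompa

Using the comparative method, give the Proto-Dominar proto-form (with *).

Position 4: Dominish has u, Mipana has o. Taking the neighbouring segments as reconstructed: Dominish u could go back to *o or *u; Mipana o can only go back to *o — the one source consistent with every daughter is *o.
Position 1: Dominish has f, Mipana has p. Mipana preserves p here (none of its changes turn any other segment into p), so the proto-segment is *p.
Continuing position by position gives *pibompa; check it forward:
Dominish: *pibompa
  pibompa → pibumpa   [pre-nasal raising]
  pibumpa → fibumfa   [unconditioned shift]
  fibumfa (rule 3 does not apply)
  giving Dominish fibumfa.
Mipana: *pibompa
  pibompa (rule 1 does not apply)
  pibompa → pivompa   [unconditioned shift]
  pivompa (rule 3 does not apply)
  pivompa → pevompa   [vowel merger]
  giving Mipana pevompa.
Only *pibompa yields all of Dominish fibumfa, Mipana pevompa.

*pibompa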